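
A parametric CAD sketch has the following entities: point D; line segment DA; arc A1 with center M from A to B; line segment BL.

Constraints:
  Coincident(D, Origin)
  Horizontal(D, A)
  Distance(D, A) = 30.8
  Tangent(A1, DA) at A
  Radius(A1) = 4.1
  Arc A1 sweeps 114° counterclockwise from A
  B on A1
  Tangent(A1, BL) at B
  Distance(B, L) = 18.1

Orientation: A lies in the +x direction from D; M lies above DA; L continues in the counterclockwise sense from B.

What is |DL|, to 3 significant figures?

35.2

D is at the origin; DA is horizontal with |DA| = 30.8 and A on the +x side, so A = (30.8, 0.00). The tangent condition forces MA to be normal to DA, so M = A + (0, 4.1) = (30.8, 4.10). On A1, A sits at bearing -90° from M; a 114° counterclockwise sweep puts B at bearing 24°, so B = M + 4.1·(cos 24°, sin 24°) = (34.5, 5.77). A1 meets BL tangentially, so MB is at right angles to BL, so BL runs along (−sin 24°, cos 24°); with |BL| = 18.1, L = (27.2, 22.3). Then |DL| = |L − D| = 35.2.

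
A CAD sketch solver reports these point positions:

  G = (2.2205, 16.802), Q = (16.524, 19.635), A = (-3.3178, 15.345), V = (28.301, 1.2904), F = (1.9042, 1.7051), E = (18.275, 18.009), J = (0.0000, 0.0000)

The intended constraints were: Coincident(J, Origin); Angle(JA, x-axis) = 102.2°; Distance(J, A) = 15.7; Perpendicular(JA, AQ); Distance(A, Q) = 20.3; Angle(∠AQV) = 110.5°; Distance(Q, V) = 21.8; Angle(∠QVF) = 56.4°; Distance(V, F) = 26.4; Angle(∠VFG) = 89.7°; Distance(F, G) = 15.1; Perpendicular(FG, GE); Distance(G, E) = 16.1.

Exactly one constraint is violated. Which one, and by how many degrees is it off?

Perpendicular(FG, GE) — off by 5.50°.

J = (0.00, 0.00) ✓; JA at 102.2° ✓; |JA| = 15.70 ✓; ∠(JA, AQ) = 90.00° ✓; |AQ| = 20.30 ✓; ∠AQV = 110.5° ✓; |QV| = 21.80 ✓; ∠QVF = 56.40° ✓; |VF| = 26.40 ✓; ∠VFG = 89.70° ✓; |FG| = 15.10 ✓; ∠(FG, GE) = 84.50° ✗; |GE| = 16.10 ✓.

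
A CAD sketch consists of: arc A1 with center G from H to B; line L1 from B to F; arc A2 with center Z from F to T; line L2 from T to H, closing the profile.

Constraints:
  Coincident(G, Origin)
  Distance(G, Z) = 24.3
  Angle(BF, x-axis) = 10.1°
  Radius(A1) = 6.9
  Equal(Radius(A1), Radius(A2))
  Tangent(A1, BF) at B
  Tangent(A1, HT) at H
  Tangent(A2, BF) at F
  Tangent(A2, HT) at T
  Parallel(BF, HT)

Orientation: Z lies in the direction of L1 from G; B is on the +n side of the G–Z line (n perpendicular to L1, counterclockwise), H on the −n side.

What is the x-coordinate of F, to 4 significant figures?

22.71

The slot axis is L1's direction at 10.1°, so u = (cos 10.1°, sin 10.1°) = (0.9845, 0.1754) and n = (−sin 10.1°, cos 10.1°) = (-0.1754, 0.9845). G is at the origin and Z lies 24.3 along u from G, so Z = 24.3·u = (23.92, 4.261). Tangency of A1 to both parallel lines with radius 6.9 puts B and H at G ± 6.9·n: B = (-1.210, 6.793), H = (1.210, -6.793). Equal radii place F and T the same way about Z: F = Z + 6.9·n = (22.71, 11.05), T = Z − 6.9·n = (25.13, -2.532). So F.x = 22.71.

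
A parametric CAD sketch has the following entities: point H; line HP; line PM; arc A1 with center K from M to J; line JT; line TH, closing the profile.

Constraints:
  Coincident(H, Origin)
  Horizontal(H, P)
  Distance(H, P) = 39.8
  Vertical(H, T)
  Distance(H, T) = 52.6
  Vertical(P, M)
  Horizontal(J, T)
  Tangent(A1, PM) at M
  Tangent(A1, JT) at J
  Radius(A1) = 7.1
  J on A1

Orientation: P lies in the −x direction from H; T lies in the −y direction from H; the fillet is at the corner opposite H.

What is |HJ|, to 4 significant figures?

61.94

H is at the origin; H and P share the same y with |HP| = 39.8 and P on the −x side, so P = (-39.80, 0.000). H and T share the same x with |HT| = 52.6 and T on the −y side, so T = (0.000, -52.60). The virtual corner opposite H is at (-39.80, -52.60). Tangency of A1 to PM means the radius KM is perpendicular to PM and since A1 is tangent to JT there, KJ ⟂ JT, with radius 7.1, so the center K sits 7.1 in from both sides at K = (-32.70, -45.50). That places the tangent points at M = (-39.80, -45.50) on PM and J = (-32.70, -52.60) on JT. Then |HJ| = |J − H| = 61.94.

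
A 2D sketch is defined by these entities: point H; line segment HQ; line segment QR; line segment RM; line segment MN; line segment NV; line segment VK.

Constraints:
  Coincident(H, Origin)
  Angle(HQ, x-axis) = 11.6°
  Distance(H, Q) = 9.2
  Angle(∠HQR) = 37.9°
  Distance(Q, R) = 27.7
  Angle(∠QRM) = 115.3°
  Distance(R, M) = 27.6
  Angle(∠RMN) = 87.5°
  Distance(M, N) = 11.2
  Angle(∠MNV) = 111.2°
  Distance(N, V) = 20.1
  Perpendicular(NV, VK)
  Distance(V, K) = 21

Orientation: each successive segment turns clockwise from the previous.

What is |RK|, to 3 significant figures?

2.63

∠MNV = 111.2° gives NV at 3.50° from the x-axis; with |NV| = 20.1, V = (-12.1, -0.0800). NV ⟂ VK, so VK runs at -86.5°; with |VK| = 21.0, K = (-10.9, -21.0). Then |RK| = |K − R| = 2.63.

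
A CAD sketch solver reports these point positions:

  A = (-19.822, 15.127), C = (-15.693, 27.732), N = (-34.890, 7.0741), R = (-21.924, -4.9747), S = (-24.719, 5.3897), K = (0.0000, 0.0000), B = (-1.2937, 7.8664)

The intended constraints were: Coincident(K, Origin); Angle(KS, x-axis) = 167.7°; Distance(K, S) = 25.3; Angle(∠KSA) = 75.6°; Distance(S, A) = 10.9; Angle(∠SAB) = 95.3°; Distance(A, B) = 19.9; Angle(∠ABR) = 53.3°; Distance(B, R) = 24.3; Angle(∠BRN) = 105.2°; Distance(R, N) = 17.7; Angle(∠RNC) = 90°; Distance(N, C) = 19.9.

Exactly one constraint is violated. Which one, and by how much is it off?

Distance(N, C) = 19.9 — off by 8.30.

K = (0.00, 0.00) ✓; KS at 167.7° ✓; |KS| = 25.30 ✓; ∠KSA = 75.60° ✓; |SA| = 10.90 ✓; ∠SAB = 95.30° ✓; |AB| = 19.90 ✓; ∠ABR = 53.30° ✓; |BR| = 24.30 ✓; ∠BRN = 105.2° ✓; |RN| = 17.70 ✓; ∠RNC = 90.00° ✓; |NC| = 28.20 ✗.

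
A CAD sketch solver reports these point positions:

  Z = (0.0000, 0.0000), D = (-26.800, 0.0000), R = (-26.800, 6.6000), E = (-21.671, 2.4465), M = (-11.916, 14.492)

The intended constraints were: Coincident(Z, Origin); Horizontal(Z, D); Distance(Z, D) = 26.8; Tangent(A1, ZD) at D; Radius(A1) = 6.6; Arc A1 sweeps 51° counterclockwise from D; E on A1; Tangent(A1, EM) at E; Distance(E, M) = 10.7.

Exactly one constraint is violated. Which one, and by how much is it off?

Distance(E, M) = 10.7 — off by 4.80.

Z = (0.00, 0.00) ✓; Z.y = 0.00, D.y = 0.00 ✓; |ZD| = 26.80 ✓; ∠(RD, DZ) = 90.00° ✓; |RD| = 6.600 ✓; bearing(R→E) − bearing(R→D) = 51.00° ✓; |RE| = 6.600 ✓; ∠(RE, EM) = 90.00° ✓; |EM| = 15.50 ✗.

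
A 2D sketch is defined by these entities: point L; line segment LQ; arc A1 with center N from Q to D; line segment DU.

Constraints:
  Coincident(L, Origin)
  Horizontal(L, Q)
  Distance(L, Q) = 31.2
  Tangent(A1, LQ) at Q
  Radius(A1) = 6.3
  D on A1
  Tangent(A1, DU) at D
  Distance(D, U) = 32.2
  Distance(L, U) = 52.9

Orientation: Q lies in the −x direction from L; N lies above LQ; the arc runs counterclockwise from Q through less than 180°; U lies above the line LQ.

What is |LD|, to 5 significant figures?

26.622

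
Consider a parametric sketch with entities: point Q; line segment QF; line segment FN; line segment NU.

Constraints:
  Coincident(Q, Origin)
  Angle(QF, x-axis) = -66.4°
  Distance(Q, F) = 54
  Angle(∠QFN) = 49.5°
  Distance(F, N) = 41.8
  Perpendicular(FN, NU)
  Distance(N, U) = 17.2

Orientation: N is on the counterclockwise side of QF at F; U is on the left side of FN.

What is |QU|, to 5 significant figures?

24.793

Q is at the origin; QF runs at -66.4° with length 54.0, so F = 54.0·(cos -66.4°, sin -66.4°) = (21.619, -49.484). ∠QFN = 49.5°, so FN runs at -66.4° + (180° − 49.5°) = 64.100° from the x-axis; with |FN| = 41.8, N = F + 41.8·(cos 64.100°, sin 64.100°) = (39.877, -11.882). FN ⟂ NU; with |NU| = 17.2 on the left of FN, U = N + 17.2·(-0.89956, 0.43680) = (24.405, -4.3691). Then |QU| = |U − Q| = 24.793.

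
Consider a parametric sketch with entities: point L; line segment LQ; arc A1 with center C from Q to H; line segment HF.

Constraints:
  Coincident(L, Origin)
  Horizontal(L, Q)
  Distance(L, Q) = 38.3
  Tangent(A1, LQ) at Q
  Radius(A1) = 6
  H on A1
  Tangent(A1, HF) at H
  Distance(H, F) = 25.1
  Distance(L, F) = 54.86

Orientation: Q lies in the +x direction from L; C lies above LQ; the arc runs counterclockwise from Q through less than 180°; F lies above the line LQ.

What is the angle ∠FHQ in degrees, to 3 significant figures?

136°

Checks: L.y = 0.00, Q.y = 0.00 ✓; |CH| = 6.000 ✓; ∠(CH, HF) = 90.00° ✓; |HF| = 25.10 ✓; |LF| = 54.86 ✓.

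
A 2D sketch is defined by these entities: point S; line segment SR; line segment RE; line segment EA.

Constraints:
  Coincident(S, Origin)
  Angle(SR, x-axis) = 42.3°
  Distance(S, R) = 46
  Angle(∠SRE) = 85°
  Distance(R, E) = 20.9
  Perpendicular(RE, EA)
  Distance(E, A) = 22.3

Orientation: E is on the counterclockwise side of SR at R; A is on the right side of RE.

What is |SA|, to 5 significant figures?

70.188

S is at the origin; SR runs at 42.3° with length 46.0, so R = 46.0·(cos 42.3°, sin 42.3°) = (34.023, 30.959). ∠SRE = 85.0°, so RE runs at 42.3° + (180° − 85.0°) = 137.30° from the x-axis; with |RE| = 20.9, E = R + 20.9·(cos 137.30°, sin 137.30°) = (18.663, 45.132). RE ⟂ EA; with |EA| = 22.3 on the right of RE, A = E + 22.3·(0.67816, 0.73491) = (33.786, 61.521). Then |SA| = |A − S| = 70.188.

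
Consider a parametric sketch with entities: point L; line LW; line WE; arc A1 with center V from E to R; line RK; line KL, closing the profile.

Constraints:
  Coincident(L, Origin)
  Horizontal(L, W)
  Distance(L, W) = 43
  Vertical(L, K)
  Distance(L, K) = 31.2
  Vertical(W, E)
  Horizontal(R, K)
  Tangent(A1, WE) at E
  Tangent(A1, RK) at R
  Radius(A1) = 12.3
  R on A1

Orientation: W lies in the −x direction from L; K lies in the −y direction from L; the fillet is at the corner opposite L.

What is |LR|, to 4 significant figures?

43.77

The virtual corner opposite L is at (-43.00, -31.20). A1 meets WE tangentially, so VE is at right angles to WE and A1 meets RK tangentially, so VR is at right angles to RK, with radius 12.3, so the center V sits 12.3 in from both sides at V = (-30.70, -18.90). That places the tangent points at E = (-43.00, -18.90) on WE and R = (-30.70, -31.20) on RK. Then |LR| = |R − L| = 43.77.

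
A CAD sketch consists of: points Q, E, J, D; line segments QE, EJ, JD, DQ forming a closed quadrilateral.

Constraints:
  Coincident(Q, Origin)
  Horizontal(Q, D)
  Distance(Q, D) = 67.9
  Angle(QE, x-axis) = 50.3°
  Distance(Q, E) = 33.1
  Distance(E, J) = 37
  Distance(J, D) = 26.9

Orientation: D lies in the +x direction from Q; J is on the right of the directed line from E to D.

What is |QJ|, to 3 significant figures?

41.9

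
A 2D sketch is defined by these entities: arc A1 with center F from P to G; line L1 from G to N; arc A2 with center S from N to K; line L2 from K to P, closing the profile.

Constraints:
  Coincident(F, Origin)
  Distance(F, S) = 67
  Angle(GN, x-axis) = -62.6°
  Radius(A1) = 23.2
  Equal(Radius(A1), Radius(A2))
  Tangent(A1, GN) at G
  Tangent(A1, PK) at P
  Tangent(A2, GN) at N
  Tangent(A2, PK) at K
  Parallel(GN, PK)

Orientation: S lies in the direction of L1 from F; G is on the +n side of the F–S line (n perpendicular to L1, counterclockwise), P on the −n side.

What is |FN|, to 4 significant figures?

70.90

The slot axis is L1's direction at -62.6°, so u = (cos -62.6°, sin -62.6°) = (0.4602, -0.8878) and n = (−sin -62.6°, cos -62.6°) = (0.8878, 0.4602). F is at the origin and S lies 67.0 along u from F, so S = 67.0·u = (30.83, -59.48). Tangency of A1 to both parallel lines with radius 23.2 puts G and P at F ± 23.2·n: G = (20.60, 10.68), P = (-20.60, -10.68). Equal radii place N and K the same way about S: N = S + 23.2·n = (51.43, -48.81), K = S − 23.2·n = (10.24, -70.16). Then |FN| = |N − F| = 70.90.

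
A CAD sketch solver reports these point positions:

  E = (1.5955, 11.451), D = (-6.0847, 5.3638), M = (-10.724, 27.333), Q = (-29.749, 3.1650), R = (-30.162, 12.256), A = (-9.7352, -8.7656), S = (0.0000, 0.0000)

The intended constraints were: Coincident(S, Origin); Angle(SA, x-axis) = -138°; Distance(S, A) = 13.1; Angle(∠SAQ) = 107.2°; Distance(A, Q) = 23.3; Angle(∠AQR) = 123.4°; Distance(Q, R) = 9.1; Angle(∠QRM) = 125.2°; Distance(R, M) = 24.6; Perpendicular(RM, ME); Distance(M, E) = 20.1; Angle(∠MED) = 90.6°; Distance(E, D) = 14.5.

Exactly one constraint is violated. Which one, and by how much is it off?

Distance(E, D) = 14.5 — off by 4.70.

S = (0.00, 0.00) ✓; SA at -138.0° ✓; |SA| = 13.10 ✓; ∠SAQ = 107.2° ✓; |AQ| = 23.30 ✓; ∠AQR = 123.4° ✓; |QR| = 9.100 ✓; ∠QRM = 125.2° ✓; |RM| = 24.60 ✓; ∠(RM, ME) = 90.00° ✓; |ME| = 20.10 ✓; ∠MED = 90.60° ✓; |ED| = 9.800 ✗.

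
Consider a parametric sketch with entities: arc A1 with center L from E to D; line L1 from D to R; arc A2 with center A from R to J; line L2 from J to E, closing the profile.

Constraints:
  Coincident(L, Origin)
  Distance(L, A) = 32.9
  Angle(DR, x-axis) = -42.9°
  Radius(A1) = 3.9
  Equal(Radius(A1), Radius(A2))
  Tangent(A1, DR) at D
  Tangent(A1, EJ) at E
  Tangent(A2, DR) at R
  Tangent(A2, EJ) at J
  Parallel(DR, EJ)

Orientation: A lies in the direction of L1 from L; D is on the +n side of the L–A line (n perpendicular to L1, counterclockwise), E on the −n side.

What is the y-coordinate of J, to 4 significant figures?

-25.25

Tangency of A1 to both parallel lines with radius 3.9 puts D and E at L ± 3.9·n: D = (2.655, 2.857), E = (-2.655, -2.857). Equal radii place R and J the same way about A: R = A + 3.9·n = (26.76, -19.54), J = A − 3.9·n = (21.45, -25.25). So J.y = -25.25.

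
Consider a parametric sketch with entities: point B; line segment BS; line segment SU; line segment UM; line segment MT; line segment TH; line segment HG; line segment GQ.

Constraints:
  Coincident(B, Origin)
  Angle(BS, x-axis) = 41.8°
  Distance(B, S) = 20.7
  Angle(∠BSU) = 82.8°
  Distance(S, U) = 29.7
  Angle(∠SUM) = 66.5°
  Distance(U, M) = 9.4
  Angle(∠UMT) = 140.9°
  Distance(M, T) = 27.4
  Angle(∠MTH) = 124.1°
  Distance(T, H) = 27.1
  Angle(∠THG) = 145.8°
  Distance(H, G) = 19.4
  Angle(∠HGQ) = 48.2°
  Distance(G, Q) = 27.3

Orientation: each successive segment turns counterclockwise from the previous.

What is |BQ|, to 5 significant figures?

23.775

B is at the origin; BS runs at 41.8° with length 20.7, so S = (15.431, 13.797). ∠BSU = 82.8° gives SU at 139.00° from the x-axis; with |SU| = 29.7, U = (-6.9835, 33.282). ∠SUM = 66.5° gives UM at -107.50° from the x-axis; with |UM| = 9.4, M = (-9.8102, 24.317). ∠UMT = 140.9° gives MT at -68.400° from the x-axis; with |MT| = 27.4, T = (0.27646, -1.1586). ∠MTH = 124.1° gives TH at -12.500° from the x-axis; with |TH| = 27.1, H = (26.734, -7.0242). ∠THG = 145.8° gives HG at 21.700° from the x-axis; with |HG| = 19.4, G = (44.759, 0.14893). ∠HGQ = 48.2° gives GQ at 153.50° from the x-axis; with |GQ| = 27.3, Q = (20.328, 12.330). Then |BQ| = |Q − B| = 23.775.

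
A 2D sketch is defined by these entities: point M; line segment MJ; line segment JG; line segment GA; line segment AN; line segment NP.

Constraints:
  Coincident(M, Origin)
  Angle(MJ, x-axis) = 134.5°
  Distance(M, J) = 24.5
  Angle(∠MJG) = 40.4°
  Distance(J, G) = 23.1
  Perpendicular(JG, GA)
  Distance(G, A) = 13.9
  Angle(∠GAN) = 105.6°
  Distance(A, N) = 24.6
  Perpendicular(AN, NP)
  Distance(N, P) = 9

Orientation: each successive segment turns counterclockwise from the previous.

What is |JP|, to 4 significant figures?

12.22

M is at the origin; MJ runs at 134.5° with length 24.5, so J = (-17.17, 17.47). ∠MJG = 40.4° gives JG at -85.90° from the x-axis; with |JG| = 23.1, G = (-15.52, -5.566). The perpendicularity gives GA at right angles to JG, so GA runs at 4.100°; with |GA| = 13.9, A = (-1.656, -4.572). ∠GAN = 105.6° gives AN at 78.50° from the x-axis; with |AN| = 24.6, N = (3.248, 19.53). AN ⟂ NP, so NP runs at 168.5°; with |NP| = 9.0, P = (-5.571, 21.33). Then |JP| = |P − J| = 12.22.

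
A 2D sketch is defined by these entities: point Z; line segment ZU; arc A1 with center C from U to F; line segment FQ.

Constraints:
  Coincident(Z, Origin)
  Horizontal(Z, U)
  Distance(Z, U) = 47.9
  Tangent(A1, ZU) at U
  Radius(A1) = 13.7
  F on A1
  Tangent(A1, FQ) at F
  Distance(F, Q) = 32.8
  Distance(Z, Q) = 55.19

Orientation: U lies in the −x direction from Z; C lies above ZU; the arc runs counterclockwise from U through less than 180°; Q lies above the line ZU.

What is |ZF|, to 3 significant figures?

36.5

Checks: |CF| = 13.70 ✓; ∠(CF, FQ) = 90.00° ✓; |FQ| = 32.80 ✓; |ZQ| = 55.19 ✓.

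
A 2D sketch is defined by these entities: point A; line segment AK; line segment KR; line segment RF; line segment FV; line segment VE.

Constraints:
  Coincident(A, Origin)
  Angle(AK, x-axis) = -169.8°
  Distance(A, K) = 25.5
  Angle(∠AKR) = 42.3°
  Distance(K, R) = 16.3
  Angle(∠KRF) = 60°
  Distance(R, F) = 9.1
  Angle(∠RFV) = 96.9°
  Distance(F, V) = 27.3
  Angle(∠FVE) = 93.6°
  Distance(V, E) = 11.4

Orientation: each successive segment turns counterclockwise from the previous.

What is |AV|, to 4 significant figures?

37.92

A is at the origin; AK runs at -169.8° with length 25.5, so K = (-25.10, -4.516). ∠AKR = 42.3° gives KR at -32.10° from the x-axis; with |KR| = 16.3, R = (-11.29, -13.18). ∠KRF = 60.0° gives RF at 87.90° from the x-axis; with |RF| = 9.1, F = (-10.96, -4.084). ∠RFV = 96.9° gives FV at 171.0° from the x-axis; with |FV| = 27.3, V = (-37.92, 0.1871). Then |AV| = |V − A| = 37.92.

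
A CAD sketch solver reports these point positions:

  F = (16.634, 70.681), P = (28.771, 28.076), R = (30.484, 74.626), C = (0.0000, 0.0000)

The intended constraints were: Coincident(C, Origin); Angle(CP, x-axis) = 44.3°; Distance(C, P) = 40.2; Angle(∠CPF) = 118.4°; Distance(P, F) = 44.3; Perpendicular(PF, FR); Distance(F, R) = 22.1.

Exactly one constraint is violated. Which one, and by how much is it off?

Distance(F, R) = 22.1 — off by 7.70.

C = (0.00, 0.00) ✓; CP at 44.30° ✓; |CP| = 40.20 ✓; ∠CPF = 118.4° ✓; |PF| = 44.30 ✓; ∠(PF, FR) = 90.00° ✓; |FR| = 14.40 ✗.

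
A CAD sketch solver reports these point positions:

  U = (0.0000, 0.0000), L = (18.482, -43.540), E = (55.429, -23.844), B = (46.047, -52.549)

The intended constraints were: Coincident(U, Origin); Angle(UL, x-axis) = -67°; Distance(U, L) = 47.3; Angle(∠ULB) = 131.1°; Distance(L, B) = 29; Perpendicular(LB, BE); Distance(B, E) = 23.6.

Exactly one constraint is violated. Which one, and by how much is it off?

Distance(B, E) = 23.6 — off by 6.60.

U = (0.00, 0.00) ✓; UL at -67.00° ✓; |UL| = 47.30 ✓; ∠ULB = 131.1° ✓; |LB| = 29.00 ✓; ∠(LB, BE) = 90.00° ✓; |BE| = 30.20 ✗.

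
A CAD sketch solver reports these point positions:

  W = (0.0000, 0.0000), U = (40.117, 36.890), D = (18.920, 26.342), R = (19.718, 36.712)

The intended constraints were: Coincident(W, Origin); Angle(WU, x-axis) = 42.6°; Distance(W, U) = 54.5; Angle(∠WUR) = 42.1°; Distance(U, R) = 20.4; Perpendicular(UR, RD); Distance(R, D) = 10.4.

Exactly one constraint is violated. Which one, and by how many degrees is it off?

Perpendicular(UR, RD) — off by 4.90°.

W = (0.00, 0.00) ✓; WU at 42.60° ✓; |WU| = 54.50 ✓; ∠WUR = 42.10° ✓; |UR| = 20.40 ✓; ∠(UR, RD) = 85.10° ✗; |RD| = 10.40 ✓.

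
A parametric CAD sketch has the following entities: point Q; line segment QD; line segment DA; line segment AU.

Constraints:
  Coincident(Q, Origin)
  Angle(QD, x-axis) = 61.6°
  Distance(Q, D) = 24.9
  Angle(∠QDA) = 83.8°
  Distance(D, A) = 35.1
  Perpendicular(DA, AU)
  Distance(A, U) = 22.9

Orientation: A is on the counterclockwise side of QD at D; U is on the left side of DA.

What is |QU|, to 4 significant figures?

32.46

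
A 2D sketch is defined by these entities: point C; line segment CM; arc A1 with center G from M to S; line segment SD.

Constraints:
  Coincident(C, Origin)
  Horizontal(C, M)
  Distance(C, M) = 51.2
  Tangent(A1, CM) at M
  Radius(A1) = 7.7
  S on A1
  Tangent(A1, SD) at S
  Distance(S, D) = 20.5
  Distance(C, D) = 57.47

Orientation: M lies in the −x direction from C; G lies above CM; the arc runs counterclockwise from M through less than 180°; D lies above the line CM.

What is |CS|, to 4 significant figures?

44.86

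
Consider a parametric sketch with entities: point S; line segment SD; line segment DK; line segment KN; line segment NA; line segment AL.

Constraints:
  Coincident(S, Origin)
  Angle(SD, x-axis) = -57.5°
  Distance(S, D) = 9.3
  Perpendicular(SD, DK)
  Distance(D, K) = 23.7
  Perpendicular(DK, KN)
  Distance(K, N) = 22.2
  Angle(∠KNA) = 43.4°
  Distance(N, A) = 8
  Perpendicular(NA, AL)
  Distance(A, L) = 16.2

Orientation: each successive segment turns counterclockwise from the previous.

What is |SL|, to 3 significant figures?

30.2

∠KNA = 43.4° gives NA at -101° from the x-axis; with |NA| = 8.0, A = (11.5, 15.8). The perpendicularity gives AL at right angles to NA, so AL runs at -10.9°; with |AL| = 16.2, L = (27.5, 12.7). Then |SL| = |L − S| = 30.2.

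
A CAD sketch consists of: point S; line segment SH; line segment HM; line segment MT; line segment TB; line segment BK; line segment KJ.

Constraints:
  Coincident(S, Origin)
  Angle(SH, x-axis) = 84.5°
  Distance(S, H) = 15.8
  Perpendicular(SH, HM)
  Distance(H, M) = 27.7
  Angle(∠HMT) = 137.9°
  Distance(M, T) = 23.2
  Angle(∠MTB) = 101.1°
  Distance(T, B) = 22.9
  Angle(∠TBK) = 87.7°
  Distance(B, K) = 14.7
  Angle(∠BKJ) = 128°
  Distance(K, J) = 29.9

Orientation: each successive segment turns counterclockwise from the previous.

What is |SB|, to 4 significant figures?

38.37

S is at the origin; SH runs at 84.5° with length 15.8, so H = (1.514, 15.73). The perpendicularity gives HM at right angles to SH, so HM runs at 174.5°; with |HM| = 27.7, M = (-26.06, 18.38). ∠HMT = 137.9° gives MT at -143.4° from the x-axis; with |MT| = 23.2, T = (-44.68, 4.550). ∠MTB = 101.1° gives TB at -64.50° from the x-axis; with |TB| = 22.9, B = (-34.82, -16.12). Then |SB| = |B − S| = 38.37.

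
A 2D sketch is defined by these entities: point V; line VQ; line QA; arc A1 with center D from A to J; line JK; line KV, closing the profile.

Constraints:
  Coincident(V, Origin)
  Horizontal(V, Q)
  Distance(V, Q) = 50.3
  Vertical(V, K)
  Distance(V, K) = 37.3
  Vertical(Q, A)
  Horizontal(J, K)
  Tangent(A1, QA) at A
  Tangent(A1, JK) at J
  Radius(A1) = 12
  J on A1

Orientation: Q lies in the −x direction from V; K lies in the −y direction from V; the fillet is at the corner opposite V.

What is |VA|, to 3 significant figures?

56.3

V is at the origin; VQ is horizontal with |VQ| = 50.3 and Q on the −x side, so Q = (-50.3, 0.00). VK is vertical with |VK| = 37.3 and K on the −y side, so K = (0.00, -37.3). The virtual corner opposite V is at (-50.3, -37.3). The tangent condition forces DA to be normal to QA and the tangent condition forces DJ to be normal to JK, with radius 12.0, so the center D sits 12.0 in from both sides at D = (-38.3, -25.3). That places the tangent points at A = (-50.3, -25.3) on QA and J = (-38.3, -37.3) on JK. Then |VA| = |A − V| = 56.3.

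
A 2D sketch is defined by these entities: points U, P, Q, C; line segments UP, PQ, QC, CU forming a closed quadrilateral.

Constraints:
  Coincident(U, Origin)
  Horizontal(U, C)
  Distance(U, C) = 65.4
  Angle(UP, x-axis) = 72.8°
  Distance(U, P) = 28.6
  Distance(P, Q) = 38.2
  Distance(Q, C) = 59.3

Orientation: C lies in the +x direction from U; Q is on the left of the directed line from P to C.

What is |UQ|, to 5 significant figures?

64.262

Checks: |PQ| = 38.20 ✓; |QC| = 59.30 ✓.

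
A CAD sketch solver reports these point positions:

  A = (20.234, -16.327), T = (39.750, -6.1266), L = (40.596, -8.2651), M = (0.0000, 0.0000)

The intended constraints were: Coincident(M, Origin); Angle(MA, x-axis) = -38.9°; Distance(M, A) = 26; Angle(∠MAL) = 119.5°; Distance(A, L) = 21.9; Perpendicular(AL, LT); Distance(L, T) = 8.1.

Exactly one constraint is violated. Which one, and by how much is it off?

Distance(L, T) = 8.1 — off by 5.80.

M = (0.00, 0.00) ✓; MA at -38.90° ✓; |MA| = 26.00 ✓; ∠MAL = 119.5° ✓; |AL| = 21.90 ✓; ∠(AL, LT) = 89.98° ✓; |LT| = 2.300 ✗.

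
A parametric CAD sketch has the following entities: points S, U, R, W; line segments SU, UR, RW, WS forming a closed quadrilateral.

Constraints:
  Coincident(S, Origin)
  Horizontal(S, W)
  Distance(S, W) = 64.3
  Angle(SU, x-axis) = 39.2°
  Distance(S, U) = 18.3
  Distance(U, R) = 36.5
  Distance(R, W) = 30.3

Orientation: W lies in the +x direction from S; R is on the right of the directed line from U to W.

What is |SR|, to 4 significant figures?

41.51

Checks: |UR| = 36.50 ✓; |RW| = 30.30 ✓.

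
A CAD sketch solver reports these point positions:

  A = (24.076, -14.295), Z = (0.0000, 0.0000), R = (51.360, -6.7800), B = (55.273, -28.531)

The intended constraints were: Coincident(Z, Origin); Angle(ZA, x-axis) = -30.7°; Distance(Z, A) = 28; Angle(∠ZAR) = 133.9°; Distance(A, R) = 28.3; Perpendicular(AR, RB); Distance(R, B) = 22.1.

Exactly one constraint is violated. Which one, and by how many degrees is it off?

Perpendicular(AR, RB) — off by 5.20°.

Z = (0.00, 0.00) ✓; ZA at -30.70° ✓; |ZA| = 28.00 ✓; ∠ZAR = 133.9° ✓; |AR| = 28.30 ✓; ∠(AR, RB) = 95.20° ✗; |RB| = 22.10 ✓.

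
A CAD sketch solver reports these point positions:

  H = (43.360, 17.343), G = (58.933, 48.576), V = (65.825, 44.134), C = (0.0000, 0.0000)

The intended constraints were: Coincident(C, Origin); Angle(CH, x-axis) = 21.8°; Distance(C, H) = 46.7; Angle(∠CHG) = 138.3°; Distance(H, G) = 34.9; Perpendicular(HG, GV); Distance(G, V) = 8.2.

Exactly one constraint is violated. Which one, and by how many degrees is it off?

Perpendicular(HG, GV) — off by 6.30°.

C = (0.00, 0.00) ✓; CH at 21.80° ✓; |CH| = 46.70 ✓; ∠CHG = 138.3° ✓; |HG| = 34.90 ✓; ∠(HG, GV) = 96.30° ✗; |GV| = 8.199 ✓.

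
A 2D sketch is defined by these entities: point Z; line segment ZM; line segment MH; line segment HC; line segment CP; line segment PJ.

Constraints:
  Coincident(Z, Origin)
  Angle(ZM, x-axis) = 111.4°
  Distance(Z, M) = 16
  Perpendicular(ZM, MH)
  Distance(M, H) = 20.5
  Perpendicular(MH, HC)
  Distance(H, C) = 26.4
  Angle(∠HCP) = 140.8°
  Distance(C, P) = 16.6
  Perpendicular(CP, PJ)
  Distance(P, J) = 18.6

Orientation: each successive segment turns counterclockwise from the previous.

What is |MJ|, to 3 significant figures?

27.9

Z is at the origin; ZM runs at 111.4° with length 16.0, so M = (-5.84, 14.9). ZM ⟂ MH, so MH runs at -159°; with |MH| = 20.5, H = (-24.9, 7.42). MH ⟂ HC, so HC runs at -68.6°; with |HC| = 26.4, C = (-15.3, -17.2). ∠HCP = 140.8° gives CP at -29.4° from the x-axis; with |CP| = 16.6, P = (-0.830, -25.3). CP ⟂ PJ, so PJ runs at 60.6°; with |PJ| = 18.6, J = (8.30, -9.11). Then |MJ| = |J − M| = 27.9.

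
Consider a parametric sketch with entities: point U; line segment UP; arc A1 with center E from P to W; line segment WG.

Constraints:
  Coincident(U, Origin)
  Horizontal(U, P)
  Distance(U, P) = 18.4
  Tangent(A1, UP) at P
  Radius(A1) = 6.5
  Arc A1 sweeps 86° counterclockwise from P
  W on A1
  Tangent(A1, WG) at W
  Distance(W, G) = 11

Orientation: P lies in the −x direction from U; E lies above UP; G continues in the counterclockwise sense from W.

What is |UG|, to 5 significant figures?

20.346

On A1, P sits at bearing -90° from E; an 86° counterclockwise sweep puts W at bearing -4°, so W = E + 6.5·(cos -4°, sin -4°) = (-11.916, 6.0466). Since A1 is tangent to WG there, EW ⟂ WG, so WG runs along (−sin -4°, cos -4°); with |WG| = 11.0, G = (-11.149, 17.020). Then |UG| = |G − U| = 20.346.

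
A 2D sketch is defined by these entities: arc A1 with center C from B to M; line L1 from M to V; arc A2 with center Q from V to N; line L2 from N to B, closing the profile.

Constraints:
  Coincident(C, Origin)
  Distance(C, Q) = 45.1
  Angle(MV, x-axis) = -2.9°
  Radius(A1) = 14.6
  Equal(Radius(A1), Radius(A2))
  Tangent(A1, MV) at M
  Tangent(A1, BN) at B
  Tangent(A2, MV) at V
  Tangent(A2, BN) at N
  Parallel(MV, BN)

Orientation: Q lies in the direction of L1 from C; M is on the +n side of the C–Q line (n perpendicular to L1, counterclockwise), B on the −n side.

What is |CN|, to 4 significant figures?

47.40

The slot axis is L1's direction at -2.9°, so u = (cos -2.9°, sin -2.9°) = (0.9987, -0.05059) and n = (−sin -2.9°, cos -2.9°) = (0.05059, 0.9987). C is at the origin and Q lies 45.1 along u from C, so Q = 45.1·u = (45.04, -2.282). Tangency of A1 to both parallel lines with radius 14.6 puts M and B at C ± 14.6·n: M = (0.7387, 14.58), B = (-0.7387, -14.58). Equal radii place V and N the same way about Q: V = Q + 14.6·n = (45.78, 12.30), N = Q − 14.6·n = (44.30, -16.86). Then |CN| = |N − C| = 47.40.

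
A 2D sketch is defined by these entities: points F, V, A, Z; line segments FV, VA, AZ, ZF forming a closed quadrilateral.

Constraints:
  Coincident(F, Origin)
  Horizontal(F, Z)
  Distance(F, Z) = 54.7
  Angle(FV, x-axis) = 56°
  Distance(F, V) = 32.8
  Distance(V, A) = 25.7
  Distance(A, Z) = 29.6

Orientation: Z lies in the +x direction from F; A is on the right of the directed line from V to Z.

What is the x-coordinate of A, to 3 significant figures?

25.2

F is at the origin; F and Z share the same y with |FZ| = 54.7 and Z in +x, so Z = (54.7, 0). FV runs at 56.0° with |FV| = 32.8, so V = (18.3, 27.2). A is determined by |VA| = 25.7 and |AZ| = 29.6 together: it lies at the intersection of circle(V, 25.7) and circle(Z, 29.6). With |VZ| = 45.4, the foot of the radical line on VZ is 20.3 from V and the perpendicular offset is √(25.7² − 20.3²) = 15.7. Taking the right-of-VZ solution: A = (25.2, 2.42).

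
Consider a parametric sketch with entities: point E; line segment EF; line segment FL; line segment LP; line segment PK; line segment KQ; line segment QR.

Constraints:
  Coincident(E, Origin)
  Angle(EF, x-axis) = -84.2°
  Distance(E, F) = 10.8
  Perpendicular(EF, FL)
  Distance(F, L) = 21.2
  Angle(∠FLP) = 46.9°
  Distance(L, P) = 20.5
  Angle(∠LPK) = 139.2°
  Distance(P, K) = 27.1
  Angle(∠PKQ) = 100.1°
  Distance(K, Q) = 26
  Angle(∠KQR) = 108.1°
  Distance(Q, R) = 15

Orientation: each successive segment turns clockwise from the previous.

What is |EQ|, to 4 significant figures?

32.41

∠LPK = 139.2° gives PK at 11.90° from the x-axis; with |PK| = 27.1, K = (18.94, 9.008). ∠PKQ = 100.1° gives KQ at -68.00° from the x-axis; with |KQ| = 26.0, Q = (28.68, -15.10). Then |EQ| = |Q − E| = 32.41.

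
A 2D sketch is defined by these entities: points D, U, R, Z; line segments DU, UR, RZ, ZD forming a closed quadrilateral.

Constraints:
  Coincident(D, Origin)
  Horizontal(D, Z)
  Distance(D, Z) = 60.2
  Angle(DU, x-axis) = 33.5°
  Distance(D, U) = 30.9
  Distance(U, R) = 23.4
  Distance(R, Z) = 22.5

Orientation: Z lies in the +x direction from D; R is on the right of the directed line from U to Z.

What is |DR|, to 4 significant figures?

38.01

Checks: |UR| = 23.40 ✓; |RZ| = 22.50 ✓.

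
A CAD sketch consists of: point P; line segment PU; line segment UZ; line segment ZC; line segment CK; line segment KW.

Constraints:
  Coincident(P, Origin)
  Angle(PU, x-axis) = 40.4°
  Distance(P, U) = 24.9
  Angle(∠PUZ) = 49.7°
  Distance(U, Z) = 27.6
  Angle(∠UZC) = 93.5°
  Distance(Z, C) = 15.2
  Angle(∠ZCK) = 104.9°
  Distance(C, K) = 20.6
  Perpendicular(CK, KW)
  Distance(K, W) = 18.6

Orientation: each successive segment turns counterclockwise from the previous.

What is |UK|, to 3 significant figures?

23.5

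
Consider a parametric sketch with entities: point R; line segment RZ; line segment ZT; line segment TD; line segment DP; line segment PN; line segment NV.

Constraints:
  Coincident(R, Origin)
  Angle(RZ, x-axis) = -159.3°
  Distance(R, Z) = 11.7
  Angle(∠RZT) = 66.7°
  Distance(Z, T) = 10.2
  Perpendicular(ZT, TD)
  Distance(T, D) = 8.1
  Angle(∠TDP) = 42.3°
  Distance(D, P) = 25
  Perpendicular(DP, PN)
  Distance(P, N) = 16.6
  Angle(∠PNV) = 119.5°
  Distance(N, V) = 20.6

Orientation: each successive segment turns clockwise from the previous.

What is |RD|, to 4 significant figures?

6.168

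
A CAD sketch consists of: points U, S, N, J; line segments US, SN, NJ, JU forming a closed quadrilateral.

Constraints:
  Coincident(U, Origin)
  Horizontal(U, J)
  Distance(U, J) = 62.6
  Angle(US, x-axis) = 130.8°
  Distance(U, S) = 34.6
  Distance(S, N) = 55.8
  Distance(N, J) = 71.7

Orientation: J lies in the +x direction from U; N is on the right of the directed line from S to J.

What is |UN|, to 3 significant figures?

26.7

Checks: |SN| = 55.80 ✓; |NJ| = 71.70 ✓.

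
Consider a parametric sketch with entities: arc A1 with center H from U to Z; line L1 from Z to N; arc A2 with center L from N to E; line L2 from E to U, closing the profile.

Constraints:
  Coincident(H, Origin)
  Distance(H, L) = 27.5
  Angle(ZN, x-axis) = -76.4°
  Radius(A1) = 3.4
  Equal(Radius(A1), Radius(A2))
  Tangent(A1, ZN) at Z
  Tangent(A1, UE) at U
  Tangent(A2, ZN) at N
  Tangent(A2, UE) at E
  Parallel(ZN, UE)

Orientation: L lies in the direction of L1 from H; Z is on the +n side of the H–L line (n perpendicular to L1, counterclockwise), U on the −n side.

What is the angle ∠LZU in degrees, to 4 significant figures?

82.95°

H is at the origin and L lies 27.5 along u from H, so L = 27.5·u = (6.466, -26.73). Tangency of A1 to both parallel lines with radius 3.4 puts Z and U at H ± 3.4·n: Z = (3.305, 0.7995), U = (-3.305, -0.7995). Then cos ∠LZU = ZL·ZU / (|ZL||ZU|), giving 82.95°.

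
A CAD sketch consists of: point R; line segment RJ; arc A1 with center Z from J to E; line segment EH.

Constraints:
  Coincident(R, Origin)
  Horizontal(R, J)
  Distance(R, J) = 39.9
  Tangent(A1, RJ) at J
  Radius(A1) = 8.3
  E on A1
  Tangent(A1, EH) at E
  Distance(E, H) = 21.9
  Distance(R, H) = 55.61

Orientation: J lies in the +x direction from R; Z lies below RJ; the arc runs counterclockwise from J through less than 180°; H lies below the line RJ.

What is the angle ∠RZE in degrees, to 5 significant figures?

48.312°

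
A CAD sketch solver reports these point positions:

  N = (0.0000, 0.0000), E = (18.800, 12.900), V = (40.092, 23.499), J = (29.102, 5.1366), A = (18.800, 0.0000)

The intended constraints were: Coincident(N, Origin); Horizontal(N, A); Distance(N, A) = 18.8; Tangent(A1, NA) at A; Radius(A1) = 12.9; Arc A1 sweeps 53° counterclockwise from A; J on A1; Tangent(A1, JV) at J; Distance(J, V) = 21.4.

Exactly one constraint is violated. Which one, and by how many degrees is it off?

Tangent(A1, JV) at J — off by 6.10°.

N = (0.00, 0.00) ✓; N.y = 0.00, A.y = 0.00 ✓; |NA| = 18.80 ✓; ∠(EA, AN) = 90.00° ✓; |EA| = 12.90 ✓; bearing(E→J) − bearing(E→A) = 53.00° ✓; |EJ| = 12.90 ✓; ∠(EJ, JV) = 83.90° ✗; |JV| = 21.40 ✓.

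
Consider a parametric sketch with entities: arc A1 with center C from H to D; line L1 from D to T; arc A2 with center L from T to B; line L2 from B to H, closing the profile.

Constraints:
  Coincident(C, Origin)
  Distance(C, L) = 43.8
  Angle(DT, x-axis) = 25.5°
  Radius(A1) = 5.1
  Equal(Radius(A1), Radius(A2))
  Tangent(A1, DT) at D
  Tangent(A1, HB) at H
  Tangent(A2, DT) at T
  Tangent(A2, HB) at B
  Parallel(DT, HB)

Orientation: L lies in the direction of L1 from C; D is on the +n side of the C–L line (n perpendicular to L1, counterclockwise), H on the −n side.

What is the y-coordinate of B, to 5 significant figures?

14.253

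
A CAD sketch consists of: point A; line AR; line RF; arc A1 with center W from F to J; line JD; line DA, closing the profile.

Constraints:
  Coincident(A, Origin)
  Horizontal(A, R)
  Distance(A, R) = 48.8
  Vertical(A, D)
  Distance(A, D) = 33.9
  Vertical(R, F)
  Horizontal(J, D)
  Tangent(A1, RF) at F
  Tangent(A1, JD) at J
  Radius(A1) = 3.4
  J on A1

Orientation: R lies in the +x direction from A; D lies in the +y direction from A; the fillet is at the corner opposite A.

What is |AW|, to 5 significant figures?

54.694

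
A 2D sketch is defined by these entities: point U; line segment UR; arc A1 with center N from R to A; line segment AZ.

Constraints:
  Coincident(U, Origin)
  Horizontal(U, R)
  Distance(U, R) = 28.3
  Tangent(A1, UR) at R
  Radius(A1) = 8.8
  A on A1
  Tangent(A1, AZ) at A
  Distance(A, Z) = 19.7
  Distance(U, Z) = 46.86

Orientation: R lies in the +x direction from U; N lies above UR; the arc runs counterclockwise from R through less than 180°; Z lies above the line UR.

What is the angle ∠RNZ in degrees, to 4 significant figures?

155.5°

Checks: ∠(NR, RU) = 90.00° ✓; |NR| = 8.800 ✓; |NA| = 8.800 ✓; ∠(NA, AZ) = 90.00° ✓; |AZ| = 19.70 ✓; |UZ| = 46.86 ✓.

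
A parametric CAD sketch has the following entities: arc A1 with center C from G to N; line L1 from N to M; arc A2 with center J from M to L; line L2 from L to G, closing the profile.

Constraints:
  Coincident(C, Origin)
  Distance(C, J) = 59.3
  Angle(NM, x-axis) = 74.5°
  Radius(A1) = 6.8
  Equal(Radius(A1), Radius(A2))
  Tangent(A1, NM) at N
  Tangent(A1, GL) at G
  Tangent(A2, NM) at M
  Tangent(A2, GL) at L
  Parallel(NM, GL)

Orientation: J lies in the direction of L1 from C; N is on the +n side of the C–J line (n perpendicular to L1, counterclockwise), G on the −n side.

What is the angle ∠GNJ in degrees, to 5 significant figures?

83.458°

C is at the origin and J lies 59.3 along u from C, so J = 59.3·u = (15.847, 57.143). Tangency of A1 to both parallel lines with radius 6.8 puts N and G at C ± 6.8·n: N = (-6.5527, 1.8172), G = (6.5527, -1.8172). Then cos ∠GNJ = NG·NJ / (|NG||NJ|), giving 83.458°.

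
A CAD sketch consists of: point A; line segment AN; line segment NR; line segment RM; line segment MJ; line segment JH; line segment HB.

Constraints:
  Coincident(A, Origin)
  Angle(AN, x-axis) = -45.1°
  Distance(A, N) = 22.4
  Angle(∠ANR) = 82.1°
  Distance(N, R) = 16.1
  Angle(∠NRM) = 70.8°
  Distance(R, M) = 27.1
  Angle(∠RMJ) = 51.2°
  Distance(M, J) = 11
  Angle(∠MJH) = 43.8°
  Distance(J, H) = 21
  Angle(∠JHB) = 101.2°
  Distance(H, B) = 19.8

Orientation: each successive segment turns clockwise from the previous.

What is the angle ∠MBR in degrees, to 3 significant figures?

34.5°

A is at the origin; AN runs at -45.1° with length 22.4, so N = (15.8, -15.9). ∠ANR = 82.1° gives NR at -143° from the x-axis; with |NR| = 16.1, R = (2.95, -25.6). ∠NRM = 70.8° gives RM at 108° from the x-axis; with |RM| = 27.1, M = (-5.33, 0.247). ∠RMJ = 51.2° gives MJ at -21.0° from the x-axis; with |MJ| = 11.0, J = (4.94, -3.70). ∠MJH = 43.8° gives JH at -157° from the x-axis; with |JH| = 21.0, H = (-14.4, -11.8). ∠JHB = 101.2° gives HB at 124° from the x-axis; with |HB| = 19.8, B = (-25.5, 4.58). Then cos ∠MBR = BM·BR / (|BM||BR|), giving 34.5°.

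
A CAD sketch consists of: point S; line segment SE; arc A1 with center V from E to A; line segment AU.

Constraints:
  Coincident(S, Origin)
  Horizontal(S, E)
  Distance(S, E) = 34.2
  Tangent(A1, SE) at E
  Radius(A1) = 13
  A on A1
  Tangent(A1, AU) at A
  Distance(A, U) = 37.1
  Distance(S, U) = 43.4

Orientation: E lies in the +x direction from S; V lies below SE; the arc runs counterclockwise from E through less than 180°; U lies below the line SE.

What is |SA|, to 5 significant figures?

23.591

S is at the origin; S and E share the same y with |SE| = 34.2 and E on the +x side, so E = (34.200, 0.0000). A1 meets SE tangentially, so VE is at right angles to SE, so V = E + (0, -13) = (34.200, -13.000). Since VA ⟂ AU (tangency), |VU| = √(13.0² + 37.1²) = 39.312 regardless of where A sits on A1. So U lies on both circle(S, 43.4) and circle(V, 39.312); the below-SE intersection is U = (8.3236, -42.594). A is the foot of the tangent from U: A = (22.134, -8.1607).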